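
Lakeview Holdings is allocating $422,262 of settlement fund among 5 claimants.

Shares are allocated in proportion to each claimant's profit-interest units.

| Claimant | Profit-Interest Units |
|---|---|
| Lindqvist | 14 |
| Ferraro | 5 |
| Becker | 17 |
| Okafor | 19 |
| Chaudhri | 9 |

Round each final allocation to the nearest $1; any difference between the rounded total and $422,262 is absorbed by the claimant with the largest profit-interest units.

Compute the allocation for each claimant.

Lindqvist: $92,370 · Ferraro: $32,989 · Becker: $112,163 · Okafor: $125,359 · Chaudhri: $59,381

Sum of profit-interest units: 14 + 5 + 17 + 19 + 9 = 64.
Pro-rata amounts: Lindqvist 92,369.81; Ferraro 32,989.22; Becker 112,163.34; Okafor 125,359.03; Chaudhri 59,380.59.
Rounded to nearest $1: Lindqvist $92,370; Ferraro $32,989; Becker $112,163; Okafor $125,359; Chaudhri $59,381. Sum = $422,262.
Rounded total matches; no reconciliation needed.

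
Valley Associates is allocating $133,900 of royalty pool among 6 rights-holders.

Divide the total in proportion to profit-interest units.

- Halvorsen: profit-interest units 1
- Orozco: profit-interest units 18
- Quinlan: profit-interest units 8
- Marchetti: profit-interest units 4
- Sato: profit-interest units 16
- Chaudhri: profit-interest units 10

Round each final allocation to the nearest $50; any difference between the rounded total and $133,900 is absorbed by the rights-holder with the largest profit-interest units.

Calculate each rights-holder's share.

Combined profit-interest units = 57.
Proportional shares: Halvorsen 1/57 × $133,900 = 2,349.12; Orozco 18/57 × $133,900 = 42,284.21; Quinlan 8/57 × $133,900 = 18,792.98; Marchetti 4/57 × $133,900 = 9,396.49; Sato 16/57 × $133,900 = 37,585.96; Chaudhri 10/57 × $133,900 = 23,491.23.
After rounding ($50): Halvorsen $2,350; Orozco $42,300; Quinlan $18,800; Marchetti $9,400; Sato $37,600; Chaudhri $23,500. Sum = $133,950.
Difference $133,900 − $133,950 = −$50 applied to largest profit-interest units (Orozco): Orozco becomes $42,250.

Halvorsen: $2,350; Orozco: $42,250; Quinlan: $18,800; Marchetti: $9,400; Sato: $37,600; Chaudhri: $23,500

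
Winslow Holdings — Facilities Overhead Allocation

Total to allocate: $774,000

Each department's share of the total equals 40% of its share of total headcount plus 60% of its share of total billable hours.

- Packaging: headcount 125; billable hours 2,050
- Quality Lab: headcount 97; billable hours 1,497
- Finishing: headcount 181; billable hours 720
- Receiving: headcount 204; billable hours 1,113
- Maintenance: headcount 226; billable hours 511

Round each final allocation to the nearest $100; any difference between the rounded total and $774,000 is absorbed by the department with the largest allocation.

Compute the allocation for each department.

Totals — headcount 833, billable hours 5,891.
Blended shares (40% headcount + 60% billable hours): Packaging 0.2688; Quality Lab 0.1990; Finishing 0.1602; Receiving 0.2113; Maintenance 0.1606.
Raw shares: Packaging 208,064.42; Quality Lab 154,063.54; Finishing 124,031.15; Receiving 163,560.55; Maintenance 124,280.33.
Rounded to nearest $100: Packaging $208,100; Quality Lab $154,100; Finishing $124,000; Receiving $163,600; Maintenance $124,300. Sum = $774,100.
Difference $774,000 − $774,100 = −$100 applied to largest allocation (Packaging): Packaging becomes $208,000.

Packaging: $208,000 · Quality Lab: $154,100 · Finishing: $124,000 · Receiving: $163,600 · Maintenance: $124,300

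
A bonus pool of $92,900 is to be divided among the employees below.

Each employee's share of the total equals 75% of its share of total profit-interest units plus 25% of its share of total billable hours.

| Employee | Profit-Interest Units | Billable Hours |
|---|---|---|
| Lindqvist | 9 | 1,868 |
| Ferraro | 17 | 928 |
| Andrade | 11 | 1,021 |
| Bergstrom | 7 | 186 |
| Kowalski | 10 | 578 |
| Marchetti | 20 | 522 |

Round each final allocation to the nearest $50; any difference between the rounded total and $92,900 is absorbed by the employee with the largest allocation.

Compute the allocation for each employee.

Lindqvist: $17,000; Ferraro: $20,250; Andrade: $15,000; Bergstrom: $7,450; Kowalski: $12,050; Marchetti: $21,150

Profit-interest units total 74; billable hours total 5,103.
Blended shares (75% profit-interest units + 25% billable hours): Lindqvist 0.1827; Ferraro 0.2178; Andrade 0.1615; Bergstrom 0.0801; Kowalski 0.1297; Marchetti 0.2283.
Unrounded shares: Lindqvist 16,975.71; Ferraro 20,229.97; Andrade 15,003.92; Bergstrom 7,437.41; Kowalski 12,046.16; Marchetti 21,206.83.
Rounded to nearest $50: Lindqvist $17,000; Ferraro $20,250; Andrade $15,000; Bergstrom $7,450; Kowalski $12,050; Marchetti $21,200. Sum = $92,950.
Difference $92,900 − $92,950 = −$50 applied to largest allocation (Marchetti): Marchetti becomes $21,150.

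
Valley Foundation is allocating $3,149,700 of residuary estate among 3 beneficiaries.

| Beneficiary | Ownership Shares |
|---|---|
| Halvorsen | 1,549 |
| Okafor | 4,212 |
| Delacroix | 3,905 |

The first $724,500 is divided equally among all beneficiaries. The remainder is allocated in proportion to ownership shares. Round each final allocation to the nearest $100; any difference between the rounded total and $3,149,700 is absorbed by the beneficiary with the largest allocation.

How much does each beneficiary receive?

Halvorsen: $630,100 | Okafor: $1,298,300 | Delacroix: $1,221,300

$724,500 shared equally gives $241,500 per beneficiary.
Remainder $2,425,200 by ownership shares (total 9,666): Halvorsen 388,644.20 → $388,600; Okafor 1,056,791.06 → $1,056,800; Delacroix 979,764.74 → $979,800.
Totals: Halvorsen $241,500 + $388,600 = $630,100; Okafor $241,500 + $1,056,800 = $1,298,300; Delacroix $241,500 + $979,800 = $1,221,300.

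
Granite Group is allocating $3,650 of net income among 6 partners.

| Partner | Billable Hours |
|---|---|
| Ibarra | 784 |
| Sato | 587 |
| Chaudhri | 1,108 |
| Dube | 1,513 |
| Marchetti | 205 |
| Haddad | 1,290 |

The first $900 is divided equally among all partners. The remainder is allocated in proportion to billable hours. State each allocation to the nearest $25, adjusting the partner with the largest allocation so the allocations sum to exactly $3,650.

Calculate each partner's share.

Ibarra: $550; Sato: $450; Chaudhri: $700; Dube: $900; Marchetti: $250; Haddad: $800

$900 shared equally gives $150 per partner.
Remainder $2,750 by billable hours (total 5,487): Ibarra 392.93 → $400; Sato 294.20 → $300; Chaudhri 555.31 → $550; Dube 758.29 → $750; Marchetti 102.74 → $100; Haddad 646.53 → $650.
Totals: Ibarra $150 + $400 = $550; Sato $150 + $300 = $450; Chaudhri $150 + $550 = $700; Dube $150 + $750 = $900; Marchetti $150 + $100 = $250; Haddad $150 + $650 = $800.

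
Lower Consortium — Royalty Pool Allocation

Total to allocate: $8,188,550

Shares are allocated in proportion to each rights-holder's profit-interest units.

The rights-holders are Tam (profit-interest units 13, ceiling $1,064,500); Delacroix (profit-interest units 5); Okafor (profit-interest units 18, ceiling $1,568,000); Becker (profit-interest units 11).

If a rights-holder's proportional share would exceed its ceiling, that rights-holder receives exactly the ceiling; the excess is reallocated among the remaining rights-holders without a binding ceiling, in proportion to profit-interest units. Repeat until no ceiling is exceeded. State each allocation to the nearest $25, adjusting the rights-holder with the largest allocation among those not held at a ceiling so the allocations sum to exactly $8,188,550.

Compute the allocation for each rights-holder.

Sum of profit-interest units: 47.
Unconstrained shares: Tam 2,264,918.09; Delacroix 871,122.34; Okafor 3,136,040.43; Becker 1,916,469.15.
Capped: Tam ($1,064,500), Okafor ($1,568,000); remaining pool $5,556,050 reallocated over remaining profit-interest units 16.
Redistributed shares: Delacroix 1,736,265.62 → $1,736,275; Becker 3,819,784.38 → $3,819,775.

Tam: $1,064,500; Delacroix: $1,736,275; Okafor: $1,568,000; Becker: $3,819,775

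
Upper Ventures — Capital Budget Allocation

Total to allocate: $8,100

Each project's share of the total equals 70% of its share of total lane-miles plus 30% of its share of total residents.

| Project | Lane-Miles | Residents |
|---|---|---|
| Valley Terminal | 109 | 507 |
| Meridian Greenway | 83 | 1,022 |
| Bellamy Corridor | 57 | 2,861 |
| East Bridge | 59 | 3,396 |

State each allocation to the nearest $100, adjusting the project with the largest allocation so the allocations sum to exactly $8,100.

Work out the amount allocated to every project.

Valley Terminal: $2,300 · Meridian Greenway: $1,800 · Bellamy Corridor: $1,900 · East Bridge: $2,100

Totals — lane-miles 308, residents 7,786.
Blended shares (70% lane-miles + 30% residents): Valley Terminal 0.2673; Meridian Greenway 0.2280; Bellamy Corridor 0.2398; East Bridge 0.2649.
Proportional shares: Valley Terminal 2,164.82; Meridian Greenway 1,846.92; Bellamy Corridor 1,942.23; East Bridge 2,146.02.
After rounding ($100): Valley Terminal $2,200; Meridian Greenway $1,800; Bellamy Corridor $1,900; East Bridge $2,100. Sum = $8,000.
Difference $8,100 − $8,000 = +$100 applied to largest allocation (Valley Terminal): Valley Terminal becomes $2,300.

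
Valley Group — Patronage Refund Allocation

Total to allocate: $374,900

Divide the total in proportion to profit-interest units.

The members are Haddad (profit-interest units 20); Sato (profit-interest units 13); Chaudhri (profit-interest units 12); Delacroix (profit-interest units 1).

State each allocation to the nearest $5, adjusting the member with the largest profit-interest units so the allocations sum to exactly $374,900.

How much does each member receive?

Combined profit-interest units = 20 + 13 + 12 + 1 = 46.
Proportional shares: Haddad 163,000.00; Sato 105,950.00; Chaudhri 97,800.00; Delacroix 8,150.00.
At nearest $5: Haddad $163,000; Sato $105,950; Chaudhri $97,800; Delacroix $8,150. Sum = $374,900.
Rounded total matches; no reconciliation needed.

Haddad: $163,000; Sato: $105,950; Chaudhri: $97,800; Delacroix: $8,150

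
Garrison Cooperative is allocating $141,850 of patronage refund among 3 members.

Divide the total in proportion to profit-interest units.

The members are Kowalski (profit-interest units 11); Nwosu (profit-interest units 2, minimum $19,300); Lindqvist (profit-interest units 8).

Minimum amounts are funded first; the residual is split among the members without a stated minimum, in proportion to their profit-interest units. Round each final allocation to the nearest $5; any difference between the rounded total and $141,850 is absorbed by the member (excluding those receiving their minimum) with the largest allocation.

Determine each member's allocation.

Kowalski: $70,950 | Nwosu: $19,300 | Lindqvist: $51,600

Guaranteed amounts: Nwosu $19,300. Remaining pool $122,550.
Remaining pool split over remaining profit-interest units 19: Kowalski 70,950.00 → $70,950; Lindqvist 51,600.00 → $51,600.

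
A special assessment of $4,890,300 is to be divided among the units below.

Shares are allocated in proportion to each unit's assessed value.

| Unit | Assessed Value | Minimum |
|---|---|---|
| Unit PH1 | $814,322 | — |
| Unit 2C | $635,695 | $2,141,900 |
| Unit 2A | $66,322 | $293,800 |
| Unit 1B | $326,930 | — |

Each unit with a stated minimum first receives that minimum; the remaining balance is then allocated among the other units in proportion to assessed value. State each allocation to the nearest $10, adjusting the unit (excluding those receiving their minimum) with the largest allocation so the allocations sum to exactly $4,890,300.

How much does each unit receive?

Unit PH1: $1,751,440 | Unit 2C: $2,141,900 | Unit 2A: $293,800 | Unit 1B: $703,160

Fund the minimums — Unit 2C $2,141,900; Unit 2A $293,800. Remaining pool $2,454,600.
Remaining pool split over remaining assessed value 1,141,252: Unit PH1 1,751,440.33 → $1,751,440; Unit 1B 703,159.67 → $703,160.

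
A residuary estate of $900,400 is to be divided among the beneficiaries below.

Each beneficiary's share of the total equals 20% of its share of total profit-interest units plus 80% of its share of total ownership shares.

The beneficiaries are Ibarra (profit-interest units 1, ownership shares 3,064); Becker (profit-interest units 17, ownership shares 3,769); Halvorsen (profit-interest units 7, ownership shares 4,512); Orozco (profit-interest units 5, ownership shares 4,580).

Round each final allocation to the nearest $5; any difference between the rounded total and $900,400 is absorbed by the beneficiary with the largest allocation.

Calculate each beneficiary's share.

Profit-interest units total 30; ownership shares total 15,925.
Combined weights (20% profit-interest units + 80% ownership shares): Ibarra 0.1606; Becker 0.3027; Halvorsen 0.2733; Orozco 0.2634.
Proportional shares: Ibarra 144,593.59; Becker 272,524.84; Halvorsen 246,105.56; Orozco 237,176.01.
After rounding ($5): Ibarra $144,595; Becker $272,525; Halvorsen $246,105; Orozco $237,175. Sum = $900,400.
Rounded total matches; no reconciliation needed.

Ibarra: $144,595 · Becker: $272,525 · Halvorsen: $246,105 · Orozco: $237,175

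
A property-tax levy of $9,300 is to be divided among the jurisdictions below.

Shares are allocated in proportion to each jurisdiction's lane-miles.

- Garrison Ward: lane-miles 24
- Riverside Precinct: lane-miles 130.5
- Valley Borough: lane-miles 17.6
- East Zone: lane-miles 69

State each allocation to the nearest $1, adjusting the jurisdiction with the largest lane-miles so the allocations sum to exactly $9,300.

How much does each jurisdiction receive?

Sum of lane-miles: 241.1.
Unrounded shares: Garrison Ward 24/241.1 × $9,300 = 925.76; Riverside Precinct 130.5/241.1 × $9,300 = 5,033.80; Valley Borough 17.6/241.1 × $9,300 = 678.89; East Zone 69/241.1 × $9,300 = 2,661.55.
After rounding ($1): Garrison Ward $926; Riverside Precinct $5,034; Valley Borough $679; East Zone $2,662. Sum = $9,301.
Difference $9,300 − $9,301 = −$1 applied to largest lane-miles (Riverside Precinct): Riverside Precinct becomes $5,033.

Garrison Ward: $926 | Riverside Precinct: $5,033 | Valley Borough: $679 | East Zone: $2,662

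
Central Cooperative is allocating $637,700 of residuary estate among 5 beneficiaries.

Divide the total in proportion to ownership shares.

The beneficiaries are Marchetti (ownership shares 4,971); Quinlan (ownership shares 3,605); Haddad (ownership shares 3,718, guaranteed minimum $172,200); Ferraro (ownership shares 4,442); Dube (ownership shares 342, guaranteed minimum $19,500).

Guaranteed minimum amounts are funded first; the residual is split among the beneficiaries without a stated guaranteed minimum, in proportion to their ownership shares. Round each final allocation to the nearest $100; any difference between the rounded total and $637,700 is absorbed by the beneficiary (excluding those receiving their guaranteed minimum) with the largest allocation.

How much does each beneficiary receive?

Fund the minimums — Haddad $172,200; Dube $19,500. Remaining pool $446,000.
Remaining pool split over remaining ownership shares 13,018: Marchetti 170,307.73 → $170,300; Quinlan 123,508.22 → $123,500; Ferraro 152,184.05 → $152,200.

Marchetti: $170,300 | Quinlan: $123,500 | Haddad: $172,200 | Ferraro: $152,200 | Dube: $19,500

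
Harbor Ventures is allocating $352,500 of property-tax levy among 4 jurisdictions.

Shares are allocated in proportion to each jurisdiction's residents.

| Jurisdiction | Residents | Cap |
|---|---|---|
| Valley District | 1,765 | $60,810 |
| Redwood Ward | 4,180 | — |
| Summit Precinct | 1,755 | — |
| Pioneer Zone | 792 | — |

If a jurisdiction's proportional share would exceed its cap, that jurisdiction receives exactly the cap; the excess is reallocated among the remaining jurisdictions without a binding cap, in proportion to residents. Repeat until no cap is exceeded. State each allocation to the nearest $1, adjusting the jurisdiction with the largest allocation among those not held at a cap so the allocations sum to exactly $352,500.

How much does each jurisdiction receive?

Residents total: 8,492.
Pro-rata shares before constraints: Valley District 73,264.54; Redwood Ward 173,510.36; Summit Precinct 72,849.45; Pioneer Zone 32,875.65.
Cap binds for Valley District ($60,810); balance $291,690 reallocated over remaining residents 6,727.
Shares after redistribution: Redwood Ward 181,249.32 → $181,249; Summit Precinct 76,098.70 → $76,099; Pioneer Zone 34,341.98 → $34,342.

Valley District: $60,810; Redwood Ward: $181,249; Summit Precinct: $76,099; Pioneer Zone: $34,342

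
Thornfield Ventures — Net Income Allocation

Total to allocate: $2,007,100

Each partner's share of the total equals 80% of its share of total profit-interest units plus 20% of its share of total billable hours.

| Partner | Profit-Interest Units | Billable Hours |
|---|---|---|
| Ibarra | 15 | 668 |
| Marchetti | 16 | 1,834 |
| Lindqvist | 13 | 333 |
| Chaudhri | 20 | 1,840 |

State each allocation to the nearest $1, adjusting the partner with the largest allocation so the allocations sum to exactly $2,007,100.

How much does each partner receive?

Ibarra: $433,689; Marchetti: $558,897; Lindqvist: $354,747; Chaudhri: $659,767

Profit-interest units total 64; billable hours total 4,675.
Blended shares (80% profit-interest units + 20% billable hours): Ibarra 0.2161; Marchetti 0.2785; Lindqvist 0.1767; Chaudhri 0.3287.
Pro-rata amounts: Ibarra 433,689.23; Marchetti 558,896.85; Lindqvist 354,746.88; Chaudhri 659,767.04.
After rounding ($1): Ibarra $433,689; Marchetti $558,897; Lindqvist $354,747; Chaudhri $659,767. Sum = $2,007,100.
Sum already equals the total — no adjustment.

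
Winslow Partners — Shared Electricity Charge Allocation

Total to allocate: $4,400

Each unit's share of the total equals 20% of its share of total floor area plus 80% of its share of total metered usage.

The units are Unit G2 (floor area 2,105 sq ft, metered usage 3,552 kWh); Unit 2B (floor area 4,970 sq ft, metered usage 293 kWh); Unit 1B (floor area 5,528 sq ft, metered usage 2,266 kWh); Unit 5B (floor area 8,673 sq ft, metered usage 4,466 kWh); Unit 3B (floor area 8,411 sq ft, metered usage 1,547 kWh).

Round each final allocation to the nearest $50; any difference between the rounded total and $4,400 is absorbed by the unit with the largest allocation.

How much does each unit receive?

Unit G2: $1,100; Unit 2B: $250; Unit 1B: $800; Unit 5B: $1,550; Unit 3B: $700

Floor area total 29,687; metered usage total 12,124.
Blended shares (20% floor area + 80% metered usage): Unit G2 0.2486; Unit 2B 0.0528; Unit 1B 0.1868; Unit 5B 0.3531; Unit 3B 0.1587.
Proportional shares: Unit G2 1,093.66; Unit 2B 232.39; Unit 1B 821.76; Unit 5B 1,553.72; Unit 3B 698.47.
After rounding ($50): Unit G2 $1,100; Unit 2B $250; Unit 1B $800; Unit 5B $1,550; Unit 3B $700. Sum = $4,400.
Rounded total matches; no reconciliation needed.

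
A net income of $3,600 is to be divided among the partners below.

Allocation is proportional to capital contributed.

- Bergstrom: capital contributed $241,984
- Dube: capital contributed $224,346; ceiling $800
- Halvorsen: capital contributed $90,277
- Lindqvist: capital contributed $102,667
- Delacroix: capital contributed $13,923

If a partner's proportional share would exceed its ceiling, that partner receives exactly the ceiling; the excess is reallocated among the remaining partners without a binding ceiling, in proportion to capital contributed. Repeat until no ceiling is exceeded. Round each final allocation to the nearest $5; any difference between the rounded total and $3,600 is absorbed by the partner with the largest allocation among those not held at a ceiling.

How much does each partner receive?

Combined capital contributed = 673,197.
Proportional shares (ignoring caps): Bergstrom 1,294.04; Dube 1,199.72; Halvorsen 482.77; Lindqvist 549.02; Delacroix 74.45.
Capped: Dube ($800); balance $2,800 reallocated over remaining capital contributed 448,851.
Remaining shares: Bergstrom 1,509.53 → $1,510; Halvorsen 563.16 → $565; Lindqvist 640.45 → $640; Delacroix 86.85 → $85.

Bergstrom: $1,510 · Dube: $800 · Halvorsen: $565 · Lindqvist: $640 · Delacroix: $85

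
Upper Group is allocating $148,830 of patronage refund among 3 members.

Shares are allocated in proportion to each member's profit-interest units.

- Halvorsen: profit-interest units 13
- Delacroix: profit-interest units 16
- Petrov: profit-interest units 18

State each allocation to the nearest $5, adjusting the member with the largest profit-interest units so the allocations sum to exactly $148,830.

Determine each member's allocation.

Halvorsen: $41,165 · Delacroix: $50,665 · Petrov: $57,000

Total profit-interest units = 13 + 16 + 18 = 47.
Unrounded shares: Halvorsen 41,165.74; Delacroix 50,665.53; Petrov 56,998.72.
After rounding ($5): Halvorsen $41,165; Delacroix $50,665; Petrov $57,000. Sum = $148,830.
Sum already equals the total — no adjustment.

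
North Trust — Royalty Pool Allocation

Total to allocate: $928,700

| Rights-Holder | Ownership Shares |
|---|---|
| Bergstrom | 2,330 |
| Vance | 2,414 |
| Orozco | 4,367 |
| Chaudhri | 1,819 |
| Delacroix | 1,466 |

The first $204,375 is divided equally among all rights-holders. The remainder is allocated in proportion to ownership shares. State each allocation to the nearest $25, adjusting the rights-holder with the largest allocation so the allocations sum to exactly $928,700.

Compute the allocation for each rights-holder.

First tranche $204,375 split equally: $40,875 each.
Remainder $724,325 by ownership shares (total 12,396): Bergstrom 136,146.92 → $136,150; Vance 141,055.22 → $141,050; Orozco 255,173.22 → $255,175; Chaudhri 106,288.09 → $106,300; Delacroix 85,661.54 → $85,650.
Totals: Bergstrom $40,875 + $136,150 = $177,025; Vance $40,875 + $141,050 = $181,925; Orozco $40,875 + $255,175 = $296,050; Chaudhri $40,875 + $106,300 = $147,175; Delacroix $40,875 + $85,650 = $126,525.

Bergstrom: $177,025; Vance: $181,925; Orozco: $296,050; Chaudhri: $147,175; Delacroix: $126,525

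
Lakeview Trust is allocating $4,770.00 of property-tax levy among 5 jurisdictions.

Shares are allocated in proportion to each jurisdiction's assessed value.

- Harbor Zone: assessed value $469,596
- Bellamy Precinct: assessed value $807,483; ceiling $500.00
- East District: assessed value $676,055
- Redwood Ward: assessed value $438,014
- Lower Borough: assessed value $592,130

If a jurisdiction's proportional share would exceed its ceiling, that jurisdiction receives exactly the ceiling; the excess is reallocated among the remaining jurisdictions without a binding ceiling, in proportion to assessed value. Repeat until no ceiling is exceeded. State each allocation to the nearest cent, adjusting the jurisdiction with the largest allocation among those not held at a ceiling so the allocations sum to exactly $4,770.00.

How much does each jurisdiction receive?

Harbor Zone: $921.58 · Bellamy Precinct: $500.00 · East District: $1,326.76 · Redwood Ward: $859.60 · Lower Borough: $1,162.06

Total assessed value = 2,983,278.
Proportional shares (ignoring caps): Harbor Zone 750.8428; Bellamy Precinct 1,291.0945; East District 1,080.9527; Redwood Ward 700.3460; Lower Borough 946.7640.
Capped: Bellamy Precinct ($500.00); balance $4,270.00 reallocated over remaining assessed value 2,175,795.
Redistributed shares: Harbor Zone 921.5826 → $921.58; East District 1,326.7587 → $1,326.76; Redwood Ward 859.6029 → $859.60; Lower Borough 1,162.0558 → $1,162.06.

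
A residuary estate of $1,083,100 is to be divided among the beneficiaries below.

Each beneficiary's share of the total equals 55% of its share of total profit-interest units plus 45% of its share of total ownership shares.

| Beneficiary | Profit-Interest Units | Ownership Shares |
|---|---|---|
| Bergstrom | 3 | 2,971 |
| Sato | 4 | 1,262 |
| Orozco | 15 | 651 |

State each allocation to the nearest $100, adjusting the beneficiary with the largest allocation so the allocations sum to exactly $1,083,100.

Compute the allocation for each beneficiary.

Totals — profit-interest units 22, ownership shares 4,884.
Blended shares (55% profit-interest units + 45% ownership shares): Bergstrom 0.3487; Sato 0.2163; Orozco 0.4350.
Proportional shares: Bergstrom 377,721.15; Sato 234,250.31; Orozco 471,128.54.
After rounding ($100): Bergstrom $377,700; Sato $234,300; Orozco $471,100. Sum = $1,083,100.
Rounded total matches; no reconciliation needed.

Bergstrom: $377,700 · Sato: $234,300 · Orozco: $471,100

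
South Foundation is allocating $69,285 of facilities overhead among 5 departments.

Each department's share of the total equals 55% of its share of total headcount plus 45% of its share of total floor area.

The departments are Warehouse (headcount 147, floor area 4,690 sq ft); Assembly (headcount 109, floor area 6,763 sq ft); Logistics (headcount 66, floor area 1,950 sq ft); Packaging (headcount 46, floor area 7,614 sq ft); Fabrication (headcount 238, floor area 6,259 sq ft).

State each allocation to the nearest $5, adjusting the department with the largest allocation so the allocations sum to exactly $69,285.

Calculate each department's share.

Warehouse: $14,605; Assembly: $14,585; Logistics: $6,380; Packaging: $11,595; Fabrication: $22,120

Totals — headcount 606, floor area 27,276.
Combined weights (55% headcount + 45% floor area): Warehouse 0.2108; Assembly 0.2105; Logistics 0.0921; Packaging 0.1674; Fabrication 0.3193.
Raw shares: Warehouse 14,604.69; Assembly 14,584.74; Logistics 6,379.22; Packaging 11,595.89; Fabrication 22,120.46.
Rounded to nearest $5: Warehouse $14,605; Assembly $14,585; Logistics $6,380; Packaging $11,595; Fabrication $22,120. Sum = $69,285.
No rounding difference to absorb.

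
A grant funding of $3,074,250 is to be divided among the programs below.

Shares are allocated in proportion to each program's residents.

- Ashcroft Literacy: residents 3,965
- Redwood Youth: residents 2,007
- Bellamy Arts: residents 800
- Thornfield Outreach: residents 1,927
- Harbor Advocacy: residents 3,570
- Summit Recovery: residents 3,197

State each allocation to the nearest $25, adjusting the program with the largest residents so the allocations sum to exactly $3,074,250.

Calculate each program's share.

Total residents = 15,466.
Proportional shares: Ashcroft Literacy 3,965/15,466 × $3,074,250 = 788,141.81; Redwood Youth 2,007/15,466 × $3,074,250 = 398,940.89; Bellamy Arts 800/15,466 × $3,074,250 = 159,019.79; Thornfield Outreach 1,927/15,466 × $3,074,250 = 383,038.91; Harbor Advocacy 3,570/15,466 × $3,074,250 = 709,625.79; Summit Recovery 3,197/15,466 × $3,074,250 = 635,482.82.
At nearest $25: Ashcroft Literacy $788,150; Redwood Youth $398,950; Bellamy Arts $159,025; Thornfield Outreach $383,050; Harbor Advocacy $709,625; Summit Recovery $635,475. Sum = $3,074,275.
Difference $3,074,250 − $3,074,275 = −$25 applied to largest residents (Ashcroft Literacy): Ashcroft Literacy becomes $788,125.

Ashcroft Literacy: $788,125; Redwood Youth: $398,950; Bellamy Arts: $159,025; Thornfield Outreach: $383,050; Harbor Advocacy: $709,625; Summit Recovery: $635,475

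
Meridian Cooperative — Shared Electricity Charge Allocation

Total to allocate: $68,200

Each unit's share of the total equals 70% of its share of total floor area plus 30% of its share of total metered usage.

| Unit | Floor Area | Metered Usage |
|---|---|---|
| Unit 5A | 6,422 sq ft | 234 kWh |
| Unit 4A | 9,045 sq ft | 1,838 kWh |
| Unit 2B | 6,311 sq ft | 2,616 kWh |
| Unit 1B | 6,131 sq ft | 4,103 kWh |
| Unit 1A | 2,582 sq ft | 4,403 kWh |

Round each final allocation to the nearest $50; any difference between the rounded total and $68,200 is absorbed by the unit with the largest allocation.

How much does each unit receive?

Unit 5A: $10,400 | Unit 4A: $17,050 | Unit 2B: $13,950 | Unit 1B: $15,950 | Unit 1A: $10,850

Totals — floor area 30,491, metered usage 13,194.
Combined weights (70% floor area + 30% metered usage): Unit 5A 0.1528; Unit 4A 0.2494; Unit 2B 0.2044; Unit 1B 0.2340; Unit 1A 0.1594.
Pro-rata amounts: Unit 5A 10,417.84; Unit 4A 17,012.02; Unit 2B 13,937.83; Unit 1B 15,961.90; Unit 1A 10,870.41.
After rounding ($50): Unit 5A $10,400; Unit 4A $17,000; Unit 2B $13,950; Unit 1B $15,950; Unit 1A $10,850. Sum = $68,150.
Difference $68,200 − $68,150 = +$50 applied to largest allocation (Unit 4A): Unit 4A becomes $17,050.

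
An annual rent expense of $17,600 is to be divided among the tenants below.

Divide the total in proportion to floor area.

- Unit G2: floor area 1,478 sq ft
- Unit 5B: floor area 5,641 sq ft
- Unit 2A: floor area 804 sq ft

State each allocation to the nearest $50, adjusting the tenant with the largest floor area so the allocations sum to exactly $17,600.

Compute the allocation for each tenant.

Floor area total: 1,478 + 5,641 + 804 = 7,923.
Proportional shares: Unit G2 3,283.20; Unit 5B 12,530.81; Unit 2A 1,785.99.
After rounding ($50): Unit G2 $3,300; Unit 5B $12,550; Unit 2A $1,800. Sum = $17,650.
Difference $17,600 − $17,650 = −$50 applied to largest floor area (Unit 5B): Unit 5B becomes $12,500.

Unit G2: $3,300; Unit 5B: $12,500; Unit 2A: $1,800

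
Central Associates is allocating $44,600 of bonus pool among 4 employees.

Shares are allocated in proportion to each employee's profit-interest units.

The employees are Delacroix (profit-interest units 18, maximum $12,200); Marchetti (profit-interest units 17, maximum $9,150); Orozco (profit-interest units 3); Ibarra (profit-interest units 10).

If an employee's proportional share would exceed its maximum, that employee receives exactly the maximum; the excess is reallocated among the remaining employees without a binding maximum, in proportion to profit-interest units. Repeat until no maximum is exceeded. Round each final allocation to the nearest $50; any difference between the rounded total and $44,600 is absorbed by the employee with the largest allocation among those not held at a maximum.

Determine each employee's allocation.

Delacroix: $12,200 | Marchetti: $9,150 | Orozco: $5,350 | Ibarra: $17,900

Combined profit-interest units = 48.
Unconstrained shares: Delacroix 16,725.00; Marchetti 15,795.83; Orozco 2,787.50; Ibarra 9,291.67.
Capped: Delacroix ($12,200), Marchetti ($9,150); residual $23,250 reallocated over remaining profit-interest units 13.
Remaining shares: Orozco 5,365.38 → $5,350; Ibarra 17,884.62 → $17,900.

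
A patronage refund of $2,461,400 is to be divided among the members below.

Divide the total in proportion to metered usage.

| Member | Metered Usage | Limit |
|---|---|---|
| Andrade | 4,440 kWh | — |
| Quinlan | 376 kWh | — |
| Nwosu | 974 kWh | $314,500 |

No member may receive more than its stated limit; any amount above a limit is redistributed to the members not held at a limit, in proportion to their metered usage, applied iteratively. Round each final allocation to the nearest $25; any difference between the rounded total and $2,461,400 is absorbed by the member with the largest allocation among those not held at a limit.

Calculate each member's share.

Sum of metered usage: 5,790.
Unconstrained shares: Andrade 1,887,498.45; Quinlan 159,842.21; Nwosu 414,059.34.
Cap binds for Nwosu ($314,500); residual $2,146,900 reallocated over remaining metered usage 4,816.
Redistributed shares: Andrade 1,979,284.88 → $1,979,275; Quinlan 167,615.12 → $167,625.

Andrade: $1,979,275 · Quinlan: $167,625 · Nwosu: $314,500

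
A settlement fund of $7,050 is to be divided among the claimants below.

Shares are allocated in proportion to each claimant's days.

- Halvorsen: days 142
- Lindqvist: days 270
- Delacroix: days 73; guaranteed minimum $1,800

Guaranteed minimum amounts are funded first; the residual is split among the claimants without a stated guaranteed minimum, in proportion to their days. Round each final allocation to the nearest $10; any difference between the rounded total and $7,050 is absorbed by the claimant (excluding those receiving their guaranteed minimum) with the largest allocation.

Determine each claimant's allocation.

Halvorsen: $1,810; Lindqvist: $3,440; Delacroix: $1,800

Fund the minimums — Delacroix $1,800. Remaining pool $5,250.
Remaining pool split over remaining days 412: Halvorsen 1,809.47 → $1,810; Lindqvist 3,440.53 → $3,440.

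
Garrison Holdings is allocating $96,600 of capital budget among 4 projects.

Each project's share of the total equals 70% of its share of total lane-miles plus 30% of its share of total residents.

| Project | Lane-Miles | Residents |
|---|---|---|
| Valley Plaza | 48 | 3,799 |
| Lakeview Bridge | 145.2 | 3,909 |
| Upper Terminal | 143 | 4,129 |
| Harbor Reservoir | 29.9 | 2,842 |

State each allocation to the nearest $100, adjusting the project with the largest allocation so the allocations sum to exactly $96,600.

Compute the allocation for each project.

Lane-miles total 366.1; residents total 14,679.
Blended shares (70% lane-miles + 30% residents): Valley Plaza 0.1694; Lakeview Bridge 0.3575; Upper Terminal 0.3578; Harbor Reservoir 0.1153.
Unrounded shares: Valley Plaza 16,365.95; Lakeview Bridge 34,536.31; Upper Terminal 34,564.29; Harbor Reservoir 11,133.45.
At nearest $100: Valley Plaza $16,400; Lakeview Bridge $34,500; Upper Terminal $34,600; Harbor Reservoir $11,100. Sum = $96,600.
Rounded total matches; no reconciliation needed.

Valley Plaza: $16,400 · Lakeview Bridge: $34,500 · Upper Terminal: $34,600 · Harbor Reservoir: $11,100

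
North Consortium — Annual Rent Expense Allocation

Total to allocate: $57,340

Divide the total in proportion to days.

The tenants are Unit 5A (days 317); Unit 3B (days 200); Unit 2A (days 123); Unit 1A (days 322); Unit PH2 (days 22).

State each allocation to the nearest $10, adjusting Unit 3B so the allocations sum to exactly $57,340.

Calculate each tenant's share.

Unit 5A: $18,470 | Unit 3B: $11,660 | Unit 2A: $7,170 | Unit 1A: $18,760 | Unit PH2: $1,280

Sum of days: 984.
Pro-rata amounts: Unit 5A 317/984 × $57,340 = 18,472.34; Unit 3B 200/984 × $57,340 = 11,654.47; Unit 2A 123/984 × $57,340 = 7,167.50; Unit 1A 322/984 × $57,340 = 18,763.70; Unit PH2 22/984 × $57,340 = 1,281.99.
After rounding ($10): Unit 5A $18,470; Unit 3B $11,650; Unit 2A $7,170; Unit 1A $18,760; Unit PH2 $1,280. Sum = $57,330.
Difference $57,340 − $57,330 = +$10 applied to Unit 3B: Unit 3B becomes $11,660.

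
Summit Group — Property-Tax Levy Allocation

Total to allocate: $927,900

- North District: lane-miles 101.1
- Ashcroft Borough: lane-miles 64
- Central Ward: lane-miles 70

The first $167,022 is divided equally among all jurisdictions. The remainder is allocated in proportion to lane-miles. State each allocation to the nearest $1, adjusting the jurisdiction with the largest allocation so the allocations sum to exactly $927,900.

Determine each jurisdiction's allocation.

North District: $382,874 | Ashcroft Borough: $262,804 | Central Ward: $282,222

Equal tier: $167,022 ÷ 3 = $55,674 apiece.
Remainder $760,878 by lane-miles (total 235.1): North District 327,200.19 → $327,200; Ashcroft Borough 207,129.70 → $207,130; Central Ward 226,548.11 → $226,548.
Totals: North District $55,674 + $327,200 = $382,874; Ashcroft Borough $55,674 + $207,130 = $262,804; Central Ward $55,674 + $226,548 = $282,222.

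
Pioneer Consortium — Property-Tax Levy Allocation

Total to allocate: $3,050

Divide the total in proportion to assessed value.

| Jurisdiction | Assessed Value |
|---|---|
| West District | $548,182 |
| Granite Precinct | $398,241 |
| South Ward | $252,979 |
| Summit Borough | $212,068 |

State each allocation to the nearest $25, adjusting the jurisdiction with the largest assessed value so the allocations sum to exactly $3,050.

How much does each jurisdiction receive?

Total assessed value = 1,411,470.
Pro-rata amounts: West District 548,182/1,411,470 × $3,050 = 1,184.55; Granite Precinct 398,241/1,411,470 × $3,050 = 860.55; South Ward 252,979/1,411,470 × $3,050 = 546.65; Summit Borough 212,068/1,411,470 × $3,050 = 458.25.
At nearest $25: West District $1,175; Granite Precinct $850; South Ward $550; Summit Borough $450. Sum = $3,025.
Difference $3,050 − $3,025 = +$25 applied to largest assessed value (West District): West District becomes $1,200.

West District: $1,200 · Granite Precinct: $850 · South Ward: $550 · Summit Borough: $450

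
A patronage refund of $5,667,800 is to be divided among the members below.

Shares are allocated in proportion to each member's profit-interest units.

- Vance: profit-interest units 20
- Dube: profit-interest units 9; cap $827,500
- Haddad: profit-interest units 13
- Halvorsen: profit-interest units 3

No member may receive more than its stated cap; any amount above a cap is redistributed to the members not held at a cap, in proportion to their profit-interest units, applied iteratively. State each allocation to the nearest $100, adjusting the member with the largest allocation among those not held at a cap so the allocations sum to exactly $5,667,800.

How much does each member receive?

Vance: $2,689,000 · Dube: $827,500 · Haddad: $1,747,900 · Halvorsen: $403,400

Total profit-interest units = 45.
Pro-rata shares before constraints: Vance 2,519,022.22; Dube 1,133,560.00; Haddad 1,637,364.44; Halvorsen 377,853.33.
Held at cap: Dube ($827,500); remaining pool $4,840,300 reallocated over remaining profit-interest units 36.
Redistributed shares: Vance 2,689,055.56 → $2,689,100; Haddad 1,747,886.11 → $1,747,900; Halvorsen 403,358.33 → $403,400.
Rounding difference −$100 applied to Vance → $2,689,000.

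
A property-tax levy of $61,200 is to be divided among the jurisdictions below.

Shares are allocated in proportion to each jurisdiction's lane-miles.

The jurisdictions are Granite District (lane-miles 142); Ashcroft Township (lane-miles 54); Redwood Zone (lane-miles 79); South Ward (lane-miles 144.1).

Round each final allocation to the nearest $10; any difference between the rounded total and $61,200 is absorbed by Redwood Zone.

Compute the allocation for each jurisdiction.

Lane-miles total: 419.1.
Proportional shares: Granite District 142/419.1 × $61,200 = 20,735.86; Ashcroft Township 54/419.1 × $61,200 = 7,885.47; Redwood Zone 79/419.1 × $61,200 = 11,536.15; South Ward 144.1/419.1 × $61,200 = 21,042.52.
After rounding ($10): Granite District $20,740; Ashcroft Township $7,890; Redwood Zone $11,540; South Ward $21,040. Sum = $61,210.
Difference $61,200 − $61,210 = −$10 applied to Redwood Zone: Redwood Zone becomes $11,530.

Granite District: $20,740 · Ashcroft Township: $7,890 · Redwood Zone: $11,530 · South Ward: $21,040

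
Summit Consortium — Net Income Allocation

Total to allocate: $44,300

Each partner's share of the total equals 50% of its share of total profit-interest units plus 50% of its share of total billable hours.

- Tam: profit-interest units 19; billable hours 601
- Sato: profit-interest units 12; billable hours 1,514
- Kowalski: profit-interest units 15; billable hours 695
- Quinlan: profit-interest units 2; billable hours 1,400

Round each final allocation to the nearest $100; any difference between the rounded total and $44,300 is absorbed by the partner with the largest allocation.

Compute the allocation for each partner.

Profit-interest units total 48; billable hours total 4,210.
Composite weights (50% profit-interest units + 50% billable hours): Tam 0.2693; Sato 0.3048; Kowalski 0.2388; Quinlan 0.1871.
Raw shares: Tam 11,929.74; Sato 13,503.08; Kowalski 10,578.47; Quinlan 8,288.71.
At nearest $100: Tam $11,900; Sato $13,500; Kowalski $10,600; Quinlan $8,300. Sum = $44,300.
No rounding difference to absorb.

Tam: $11,900 · Sato: $13,500 · Kowalski: $10,600 · Quinlan: $8,300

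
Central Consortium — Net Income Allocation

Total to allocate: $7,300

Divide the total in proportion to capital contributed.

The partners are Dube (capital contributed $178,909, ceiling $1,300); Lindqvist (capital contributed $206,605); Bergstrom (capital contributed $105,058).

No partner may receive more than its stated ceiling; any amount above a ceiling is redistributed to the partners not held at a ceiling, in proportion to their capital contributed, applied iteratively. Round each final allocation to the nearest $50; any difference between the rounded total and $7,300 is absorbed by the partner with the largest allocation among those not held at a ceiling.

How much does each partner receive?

Total capital contributed = 490,572.
Pro-rata shares before constraints: Dube 2,662.27; Lindqvist 3,074.40; Bergstrom 1,563.32.
Cap binds for Dube ($1,300); balance $6,000 reallocated over remaining capital contributed 311,663.
Redistributed shares: Lindqvist 3,977.47 → $4,000; Bergstrom 2,022.53 → $2,000.

Dube: $1,300 · Lindqvist: $4,000 · Bergstrom: $2,000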